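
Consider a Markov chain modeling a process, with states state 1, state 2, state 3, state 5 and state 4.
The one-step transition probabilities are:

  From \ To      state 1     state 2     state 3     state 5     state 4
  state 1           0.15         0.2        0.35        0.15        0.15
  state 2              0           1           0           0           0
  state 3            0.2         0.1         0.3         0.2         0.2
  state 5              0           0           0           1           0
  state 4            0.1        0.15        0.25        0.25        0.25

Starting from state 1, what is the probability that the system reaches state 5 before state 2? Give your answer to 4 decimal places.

Let h(s) be the probability of absorption at state 5 starting from transient state s. Then h(state 5) = 1 and h(state 2) = 0. By first-step analysis:
h(state 1) = 0.15·h(state 1) + 0.2·0 + 0.35·h(state 3) + 0.15·1 + 0.15·h(state 4)
h(state 3) = 0.2·h(state 1) + 0.1·0 + 0.3·h(state 3) + 0.2·1 + 0.2·h(state 4)
h(state 4) = 0.1·h(state 1) + 0.15·0 + 0.25·h(state 3) + 0.25·1 + 0.25·h(state 4)
Solving: h(state 1) = 0.5364, h(state 3) = 0.6130, h(state 4) = 0.6092.
Starting from state 1, the probability is 0.5364.

0.5364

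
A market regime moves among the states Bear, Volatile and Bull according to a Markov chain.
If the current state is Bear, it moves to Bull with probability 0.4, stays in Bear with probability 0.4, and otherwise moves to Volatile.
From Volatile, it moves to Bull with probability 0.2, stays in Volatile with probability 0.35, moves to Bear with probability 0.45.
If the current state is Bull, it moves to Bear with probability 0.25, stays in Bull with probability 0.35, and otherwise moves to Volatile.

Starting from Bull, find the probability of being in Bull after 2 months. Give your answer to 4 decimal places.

0.3025

Sum over the intermediate state after 1 month:
P = P(Bull→Bear)·P(Bear→Bull) + P(Bull→Volatile)·P(Volatile→Bull) + P(Bull→Bull)·P(Bull→Bull)
  = 0.25×0.4 + 0.4×0.2 + 0.35×0.35
  = 0.1000 + 0.0800 + 0.1225 = 0.3025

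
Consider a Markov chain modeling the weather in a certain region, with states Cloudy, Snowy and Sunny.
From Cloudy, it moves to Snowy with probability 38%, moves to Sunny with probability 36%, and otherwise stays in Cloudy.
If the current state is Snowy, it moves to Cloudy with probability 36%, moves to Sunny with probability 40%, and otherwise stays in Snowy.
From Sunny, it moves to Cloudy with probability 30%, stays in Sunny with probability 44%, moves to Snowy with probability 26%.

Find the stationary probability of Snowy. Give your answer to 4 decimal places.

Let the stationary distribution be π with π = πP and π_1 + π_2 + π_3 = 1.
π_1 = 0.26·π_1 + 0.36·π_2 + 0.3·π_3
π_2 = 0.38·π_1 + 0.24·π_2 + 0.26·π_3
Solving with the normalization constraint gives π = (0.3052, 0.2908, 0.4039).
So the stationary probability of Snowy is 0.2908.

0.2908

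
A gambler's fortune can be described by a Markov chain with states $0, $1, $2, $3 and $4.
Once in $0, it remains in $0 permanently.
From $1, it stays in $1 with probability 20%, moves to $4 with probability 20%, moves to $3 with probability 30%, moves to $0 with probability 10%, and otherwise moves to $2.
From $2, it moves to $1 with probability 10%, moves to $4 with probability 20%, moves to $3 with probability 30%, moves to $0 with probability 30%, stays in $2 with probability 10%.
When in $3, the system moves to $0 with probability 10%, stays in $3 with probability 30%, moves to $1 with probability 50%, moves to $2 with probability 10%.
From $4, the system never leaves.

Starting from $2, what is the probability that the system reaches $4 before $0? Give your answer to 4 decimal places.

0.4228

Let h(s) be the probability of absorption at $4 starting from transient state s. Then h($4) = 1 and h($0) = 0. By first-step analysis:
h($1) = 0.1·0 + 0.2·h($1) + 0.2·h($2) + 0.3·h($3) + 0.2·1
h($2) = 0.3·0 + 0.1·h($1) + 0.1·h($2) + 0.3·h($3) + 0.2·1
h($3) = 0.1·0 + 0.5·h($1) + 0.1·h($2) + 0.3·h($3)
Solving: h($1) = 0.5168, h($2) = 0.4228, h($3) = 0.4295.
Starting from $2, the probability is 0.4228.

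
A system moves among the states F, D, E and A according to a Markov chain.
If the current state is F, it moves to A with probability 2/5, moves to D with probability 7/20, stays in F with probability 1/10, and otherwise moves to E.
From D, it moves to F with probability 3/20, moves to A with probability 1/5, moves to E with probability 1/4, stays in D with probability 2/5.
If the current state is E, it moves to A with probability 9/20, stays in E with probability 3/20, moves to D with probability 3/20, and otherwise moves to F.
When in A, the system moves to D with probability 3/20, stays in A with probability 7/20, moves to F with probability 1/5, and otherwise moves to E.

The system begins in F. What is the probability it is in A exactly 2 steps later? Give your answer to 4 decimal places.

Propagate the distribution vector 2 steps from F.
After 0 steps: (1.0000, 0.0000, 0.0000, 0.0000)
After 1 step: (0.1000, 0.3500, 0.1500, 0.4000)
After 2 steps: (0.1800, 0.2575, 0.2450, 0.3175)
P(in A after 2 steps) = 0.3175

0.3175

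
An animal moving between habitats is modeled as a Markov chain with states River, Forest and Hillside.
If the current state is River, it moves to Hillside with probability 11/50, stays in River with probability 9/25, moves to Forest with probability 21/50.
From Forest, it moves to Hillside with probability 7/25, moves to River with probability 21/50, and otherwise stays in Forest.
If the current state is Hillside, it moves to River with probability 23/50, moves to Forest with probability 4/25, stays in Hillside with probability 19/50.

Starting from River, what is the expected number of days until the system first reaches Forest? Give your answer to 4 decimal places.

Let t(s) be the expected number of days to first reach Forest from state s, with t(Forest) = 0. Conditioning on the first day:
t(River) = 1 + 0.36·t(River) + 0.22·t(Hillside)
t(Hillside) = 1 + 0.46·t(River) + 0.38·t(Hillside)
Solving: t(River) = 2.8417, t(Hillside) = 3.7212.
Expected days from River to Forest: 2.8417.

2.8417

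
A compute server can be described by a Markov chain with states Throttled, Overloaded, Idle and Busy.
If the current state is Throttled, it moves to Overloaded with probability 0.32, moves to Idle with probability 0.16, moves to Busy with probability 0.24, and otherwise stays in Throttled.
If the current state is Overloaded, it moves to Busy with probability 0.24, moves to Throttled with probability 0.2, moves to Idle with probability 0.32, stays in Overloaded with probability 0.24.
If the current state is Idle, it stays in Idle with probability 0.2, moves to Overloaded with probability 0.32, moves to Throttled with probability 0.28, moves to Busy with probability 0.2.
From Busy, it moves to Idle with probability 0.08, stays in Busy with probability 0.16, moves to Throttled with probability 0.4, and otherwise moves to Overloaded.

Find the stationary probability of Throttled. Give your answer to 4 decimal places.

Let the stationary distribution be π with π = πP and π_1 + π_2 + π_3 + π_4 = 1.
π_1 = 0.28·π_1 + 0.2·π_2 + 0.28·π_3 + 0.4·π_4
π_2 = 0.32·π_1 + 0.24·π_2 + 0.32·π_3 + 0.36·π_4
π_3 = 0.16·π_1 + 0.32·π_2 + 0.2·π_3 + 0.08·π_4
Solving with the normalization constraint gives π = (0.2814, 0.3043, 0.1995, 0.2148).
So the stationary probability of Throttled is 0.2814.

0.2814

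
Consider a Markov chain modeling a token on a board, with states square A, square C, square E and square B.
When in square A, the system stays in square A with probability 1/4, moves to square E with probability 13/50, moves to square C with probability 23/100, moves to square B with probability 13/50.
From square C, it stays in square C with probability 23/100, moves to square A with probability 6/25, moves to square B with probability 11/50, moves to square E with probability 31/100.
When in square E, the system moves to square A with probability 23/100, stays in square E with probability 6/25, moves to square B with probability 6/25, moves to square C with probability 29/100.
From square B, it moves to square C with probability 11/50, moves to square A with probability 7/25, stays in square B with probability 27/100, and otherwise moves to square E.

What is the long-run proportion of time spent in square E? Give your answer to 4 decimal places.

0.2595

Let the stationary distribution be π with π = πP and π_1 + π_2 + π_3 + π_4 = 1.
π_1 = 0.25·π_1 + 0.24·π_2 + 0.23·π_3 + 0.28·π_4
π_2 = 0.23·π_1 + 0.23·π_2 + 0.29·π_3 + 0.22·π_4
π_3 = 0.26·π_1 + 0.31·π_2 + 0.24·π_3 + 0.23·π_4
Solving with the normalization constraint gives π = (0.2498, 0.2431, 0.2595, 0.2476).
So the stationary probability of square E is 0.2595.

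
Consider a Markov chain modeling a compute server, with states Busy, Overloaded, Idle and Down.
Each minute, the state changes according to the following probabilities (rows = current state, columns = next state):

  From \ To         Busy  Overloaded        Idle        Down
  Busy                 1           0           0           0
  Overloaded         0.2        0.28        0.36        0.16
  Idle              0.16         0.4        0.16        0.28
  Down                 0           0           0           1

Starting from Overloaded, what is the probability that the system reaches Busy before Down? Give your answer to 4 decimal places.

Let h(s) be the probability of absorption at Busy starting from transient state s. Then h(Busy) = 1 and h(Down) = 0. By first-step analysis:
h(Overloaded) = 0.2·1 + 0.28·h(Overloaded) + 0.36·h(Idle) + 0.16·0
h(Idle) = 0.16·1 + 0.4·h(Overloaded) + 0.16·h(Idle) + 0.28·0
Solving: h(Overloaded) = 0.4896, h(Idle) = 0.4236.
Starting from Overloaded, the probability is 0.4896.

0.4896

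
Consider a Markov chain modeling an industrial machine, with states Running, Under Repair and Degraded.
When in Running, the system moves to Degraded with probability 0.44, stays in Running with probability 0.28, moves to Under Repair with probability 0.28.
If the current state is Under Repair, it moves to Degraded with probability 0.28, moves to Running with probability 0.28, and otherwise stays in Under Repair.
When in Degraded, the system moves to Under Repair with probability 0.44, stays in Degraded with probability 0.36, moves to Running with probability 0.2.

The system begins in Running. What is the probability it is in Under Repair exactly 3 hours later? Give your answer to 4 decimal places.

Propagate the distribution vector 3 hours from Running.
After 0 hours: (1.0000, 0.0000, 0.0000)
After 1 hour: (0.2800, 0.2800, 0.4400)
After 2 hours: (0.2448, 0.3952, 0.3600)
After 3 hours: (0.2512, 0.4008, 0.3480)
P(in Under Repair after 3 hours) = 0.4008

0.4008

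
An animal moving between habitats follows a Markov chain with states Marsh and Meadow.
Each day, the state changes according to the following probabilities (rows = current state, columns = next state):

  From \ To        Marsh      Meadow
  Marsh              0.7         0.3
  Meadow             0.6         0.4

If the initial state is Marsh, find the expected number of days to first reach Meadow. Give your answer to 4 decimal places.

3.3333

Let t(s) be the expected number of days to first reach Meadow from state s, with t(Meadow) = 0. Conditioning on the first day:
t(Marsh) = 1 + 0.7·t(Marsh)
Solving: t(Marsh) = 3.3333.
Expected days from Marsh to Meadow: 3.3333.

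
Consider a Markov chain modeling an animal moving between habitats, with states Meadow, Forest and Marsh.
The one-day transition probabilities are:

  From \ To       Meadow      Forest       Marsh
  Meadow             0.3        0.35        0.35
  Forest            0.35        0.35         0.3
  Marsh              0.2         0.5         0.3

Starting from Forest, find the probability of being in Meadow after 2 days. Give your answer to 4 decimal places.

0.2875

Sum over the intermediate state after 1 day:
P = P(Forest→Meadow)·P(Meadow→Meadow) + P(Forest→Forest)·P(Forest→Meadow) + P(Forest→Marsh)·P(Marsh→Meadow)
  = 0.35×0.3 + 0.35×0.35 + 0.3×0.2
  = 0.1050 + 0.1225 + 0.0600 = 0.2875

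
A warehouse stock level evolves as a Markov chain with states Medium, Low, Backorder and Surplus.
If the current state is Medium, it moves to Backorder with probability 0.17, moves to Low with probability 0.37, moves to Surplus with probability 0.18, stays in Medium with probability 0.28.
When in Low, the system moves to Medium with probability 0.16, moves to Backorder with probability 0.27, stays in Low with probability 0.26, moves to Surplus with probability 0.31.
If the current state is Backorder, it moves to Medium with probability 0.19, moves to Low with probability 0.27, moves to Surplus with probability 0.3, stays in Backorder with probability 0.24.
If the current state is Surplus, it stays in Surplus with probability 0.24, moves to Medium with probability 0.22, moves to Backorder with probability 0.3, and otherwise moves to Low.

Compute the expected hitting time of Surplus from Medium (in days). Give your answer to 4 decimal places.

Let t(s) be the expected number of days to first reach Surplus from state s, with t(Surplus) = 0. Conditioning on the first day:
t(Medium) = 1 + 0.28·t(Medium) + 0.37·t(Low) + 0.17·t(Backorder)
t(Low) = 1 + 0.16·t(Medium) + 0.26·t(Low) + 0.27·t(Backorder)
t(Backorder) = 1 + 0.19·t(Medium) + 0.27·t(Low) + 0.24·t(Backorder)
Solving: t(Medium) = 4.0522, t(Low) = 3.5355, t(Backorder) = 3.5849.
Expected days from Medium to Surplus: 4.0522.

4.0522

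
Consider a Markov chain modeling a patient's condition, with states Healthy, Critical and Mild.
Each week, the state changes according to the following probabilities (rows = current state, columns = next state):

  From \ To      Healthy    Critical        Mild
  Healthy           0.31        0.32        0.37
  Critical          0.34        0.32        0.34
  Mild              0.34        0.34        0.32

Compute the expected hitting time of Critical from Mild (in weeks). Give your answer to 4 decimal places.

Let t(s) be the expected number of weeks to first reach Critical from state s, with t(Critical) = 0. Conditioning on the first week:
t(Healthy) = 1 + 0.31·t(Healthy) + 0.37·t(Mild)
t(Mild) = 1 + 0.34·t(Healthy) + 0.32·t(Mild)
Solving: t(Healthy) = 3.0577, t(Mild) = 2.9994.
Expected weeks from Mild to Critical: 2.9994.

2.9994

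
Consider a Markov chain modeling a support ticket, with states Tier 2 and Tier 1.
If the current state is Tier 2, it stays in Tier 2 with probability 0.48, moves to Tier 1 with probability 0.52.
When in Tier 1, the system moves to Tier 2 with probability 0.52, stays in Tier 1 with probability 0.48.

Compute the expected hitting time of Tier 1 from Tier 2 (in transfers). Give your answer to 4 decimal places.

1.9231

Let t(s) be the expected number of transfers to first reach Tier 1 from state s, with t(Tier 1) = 0. Conditioning on the first transfer:
t(Tier 2) = 1 + 0.48·t(Tier 2)
Solving: t(Tier 2) = 1.9231.
Expected transfers from Tier 2 to Tier 1: 1.9231.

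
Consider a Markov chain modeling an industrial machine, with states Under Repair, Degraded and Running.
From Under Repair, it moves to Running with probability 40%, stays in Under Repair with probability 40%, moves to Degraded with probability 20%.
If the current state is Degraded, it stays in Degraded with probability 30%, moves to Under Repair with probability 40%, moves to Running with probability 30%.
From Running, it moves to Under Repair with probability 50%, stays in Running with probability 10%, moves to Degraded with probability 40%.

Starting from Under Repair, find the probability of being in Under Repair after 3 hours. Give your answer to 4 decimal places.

0.4260

Propagate the distribution vector 3 hours from Under Repair.
After 0 hours: (1.0000, 0.0000, 0.0000)
After 1 hour: (0.4000, 0.2000, 0.4000)
After 2 hours: (0.4400, 0.3000, 0.2600)
After 3 hours: (0.4260, 0.2820, 0.2920)
P(in Under Repair after 3 hours) = 0.4260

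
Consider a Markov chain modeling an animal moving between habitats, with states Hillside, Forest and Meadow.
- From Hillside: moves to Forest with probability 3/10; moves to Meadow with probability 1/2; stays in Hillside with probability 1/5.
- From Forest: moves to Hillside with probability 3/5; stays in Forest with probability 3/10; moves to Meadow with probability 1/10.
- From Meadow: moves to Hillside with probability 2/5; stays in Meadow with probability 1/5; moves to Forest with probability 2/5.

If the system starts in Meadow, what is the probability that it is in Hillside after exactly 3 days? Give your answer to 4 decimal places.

Propagate the distribution vector 3 days from Meadow.
After 0 days: (0.0000, 0.0000, 1.0000)
After 1 day: (0.4000, 0.4000, 0.2000)
After 2 days: (0.4000, 0.3200, 0.2800)
After 3 days: (0.3840, 0.3280, 0.2880)
P(in Hillside after 3 days) = 0.3840

0.3840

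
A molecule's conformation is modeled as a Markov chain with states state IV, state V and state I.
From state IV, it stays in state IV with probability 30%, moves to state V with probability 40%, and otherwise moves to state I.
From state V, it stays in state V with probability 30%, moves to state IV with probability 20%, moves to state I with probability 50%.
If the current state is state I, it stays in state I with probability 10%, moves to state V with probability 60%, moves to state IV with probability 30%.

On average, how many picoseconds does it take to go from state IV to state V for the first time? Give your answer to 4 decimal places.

Let t(s) be the expected number of picoseconds to first reach state V from state s, with t(state V) = 0. Conditioning on the first picosecond:
t(state IV) = 1 + 0.3·t(state IV) + 0.3·t(state I)
t(state I) = 1 + 0.3·t(state IV) + 0.1·t(state I)
Solving: t(state IV) = 2.2222, t(state I) = 1.8519.
Expected picoseconds from state IV to state V: 2.2222.

2.2222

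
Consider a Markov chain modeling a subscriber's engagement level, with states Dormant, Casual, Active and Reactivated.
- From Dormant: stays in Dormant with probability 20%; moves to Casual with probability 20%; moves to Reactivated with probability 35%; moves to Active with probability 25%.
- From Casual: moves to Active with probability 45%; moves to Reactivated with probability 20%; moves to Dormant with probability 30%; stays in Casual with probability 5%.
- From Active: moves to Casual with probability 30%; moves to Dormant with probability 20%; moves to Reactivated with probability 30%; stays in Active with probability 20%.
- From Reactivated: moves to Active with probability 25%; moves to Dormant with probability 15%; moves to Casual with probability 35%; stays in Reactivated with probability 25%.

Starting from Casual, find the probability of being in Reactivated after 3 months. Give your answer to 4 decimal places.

0.2680

Propagate the distribution vector 3 months from Casual.
After 0 months: (0.0000, 1.0000, 0.0000, 0.0000)
After 1 month: (0.3000, 0.0500, 0.4500, 0.2000)
After 2 months: (0.1950, 0.2675, 0.2375, 0.3000)
After 3 months: (0.2118, 0.2286, 0.2916, 0.2680)
P(in Reactivated after 3 months) = 0.2680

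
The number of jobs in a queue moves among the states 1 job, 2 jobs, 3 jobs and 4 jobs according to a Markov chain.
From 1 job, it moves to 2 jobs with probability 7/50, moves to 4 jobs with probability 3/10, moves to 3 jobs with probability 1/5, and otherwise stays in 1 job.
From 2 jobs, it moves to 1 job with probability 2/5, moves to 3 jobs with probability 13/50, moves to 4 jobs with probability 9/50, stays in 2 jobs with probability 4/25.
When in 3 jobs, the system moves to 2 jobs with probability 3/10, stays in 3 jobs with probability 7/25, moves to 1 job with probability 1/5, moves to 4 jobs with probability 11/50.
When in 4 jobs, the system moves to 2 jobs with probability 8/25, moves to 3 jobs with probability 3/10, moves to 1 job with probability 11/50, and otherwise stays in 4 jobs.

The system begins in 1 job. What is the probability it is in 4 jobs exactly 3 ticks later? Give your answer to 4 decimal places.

Propagate the distribution vector 3 ticks from 1 job.
After 0 ticks: (1.0000, 0.0000, 0.0000, 0.0000)
After 1 tick: (0.3600, 0.1400, 0.2000, 0.3000)
After 2 ticks: (0.2916, 0.2288, 0.2544, 0.2252)
After 3 ticks: (0.2969, 0.2258, 0.2566, 0.2207)
P(in 4 jobs after 3 ticks) = 0.2207

0.2207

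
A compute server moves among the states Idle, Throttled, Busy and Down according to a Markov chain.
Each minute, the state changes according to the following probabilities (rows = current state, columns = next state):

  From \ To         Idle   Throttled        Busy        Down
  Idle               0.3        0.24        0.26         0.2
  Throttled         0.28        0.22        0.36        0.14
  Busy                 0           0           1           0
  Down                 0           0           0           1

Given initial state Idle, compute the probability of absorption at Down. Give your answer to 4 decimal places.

Let h(s) be the probability of absorption at Down starting from transient state s. Then h(Down) = 1 and h(Busy) = 0. By first-step analysis:
h(Idle) = 0.3·h(Idle) + 0.24·h(Throttled) + 0.26·0 + 0.2·1
h(Throttled) = 0.28·h(Idle) + 0.22·h(Throttled) + 0.36·0 + 0.14·1
Solving: h(Idle) = 0.3960, h(Throttled) = 0.3216.
Starting from Idle, the probability is 0.3960.

0.3960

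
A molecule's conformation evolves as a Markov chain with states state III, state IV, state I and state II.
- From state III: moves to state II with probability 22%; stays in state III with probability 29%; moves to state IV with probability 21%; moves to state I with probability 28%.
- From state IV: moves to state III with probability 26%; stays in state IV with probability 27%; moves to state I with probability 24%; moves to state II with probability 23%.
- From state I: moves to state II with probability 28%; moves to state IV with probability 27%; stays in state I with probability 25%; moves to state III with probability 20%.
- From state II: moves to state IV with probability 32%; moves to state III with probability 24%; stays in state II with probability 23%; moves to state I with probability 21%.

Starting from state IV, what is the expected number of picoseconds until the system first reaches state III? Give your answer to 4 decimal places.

Let t(s) be the expected number of picoseconds to first reach state III from state s, with t(state III) = 0. Conditioning on the first picosecond:
t(state IV) = 1 + 0.27·t(state IV) + 0.24·t(state I) + 0.23·t(state II)
t(state I) = 1 + 0.27·t(state IV) + 0.25·t(state I) + 0.28·t(state II)
t(state II) = 1 + 0.32·t(state IV) + 0.21·t(state I) + 0.23·t(state II)
Solving: t(state IV) = 4.1484, t(state I) = 4.4036, t(state II) = 4.2237.
Expected picoseconds from state IV to state III: 4.1484.

4.1484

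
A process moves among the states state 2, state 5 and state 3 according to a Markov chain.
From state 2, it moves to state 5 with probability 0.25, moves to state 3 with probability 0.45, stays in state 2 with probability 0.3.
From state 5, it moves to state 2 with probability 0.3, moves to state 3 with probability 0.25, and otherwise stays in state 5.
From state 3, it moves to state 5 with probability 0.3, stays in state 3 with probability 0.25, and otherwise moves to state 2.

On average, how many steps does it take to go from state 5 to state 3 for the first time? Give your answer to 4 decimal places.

Let t(s) be the expected number of steps to first reach state 3 from state s, with t(state 3) = 0. Conditioning on the first step:
t(state 2) = 1 + 0.3·t(state 2) + 0.25·t(state 5)
t(state 5) = 1 + 0.3·t(state 2) + 0.45·t(state 5)
Solving: t(state 2) = 2.5806, t(state 5) = 3.2258.
Expected steps from state 5 to state 3: 3.2258.

3.2258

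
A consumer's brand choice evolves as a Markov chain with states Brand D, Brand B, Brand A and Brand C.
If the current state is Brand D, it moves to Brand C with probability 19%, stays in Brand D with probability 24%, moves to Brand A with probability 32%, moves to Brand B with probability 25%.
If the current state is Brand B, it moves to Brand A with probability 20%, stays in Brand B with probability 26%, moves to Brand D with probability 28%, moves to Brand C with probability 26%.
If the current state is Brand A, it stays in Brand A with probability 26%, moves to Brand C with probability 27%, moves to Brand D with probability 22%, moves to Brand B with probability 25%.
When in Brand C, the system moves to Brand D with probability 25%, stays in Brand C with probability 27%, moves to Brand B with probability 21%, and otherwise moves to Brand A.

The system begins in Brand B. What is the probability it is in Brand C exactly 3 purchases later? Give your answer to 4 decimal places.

Propagate the distribution vector 3 purchases from Brand B.
After 0 purchases: (0.0000, 1.0000, 0.0000, 0.0000)
After 1 purchase: (0.2800, 0.2600, 0.2000, 0.2600)
After 2 purchases: (0.2490, 0.2422, 0.2638, 0.2450)
After 3 purchases: (0.2469, 0.2426, 0.2629, 0.2477)
P(in Brand C after 3 purchases) = 0.2477

0.2477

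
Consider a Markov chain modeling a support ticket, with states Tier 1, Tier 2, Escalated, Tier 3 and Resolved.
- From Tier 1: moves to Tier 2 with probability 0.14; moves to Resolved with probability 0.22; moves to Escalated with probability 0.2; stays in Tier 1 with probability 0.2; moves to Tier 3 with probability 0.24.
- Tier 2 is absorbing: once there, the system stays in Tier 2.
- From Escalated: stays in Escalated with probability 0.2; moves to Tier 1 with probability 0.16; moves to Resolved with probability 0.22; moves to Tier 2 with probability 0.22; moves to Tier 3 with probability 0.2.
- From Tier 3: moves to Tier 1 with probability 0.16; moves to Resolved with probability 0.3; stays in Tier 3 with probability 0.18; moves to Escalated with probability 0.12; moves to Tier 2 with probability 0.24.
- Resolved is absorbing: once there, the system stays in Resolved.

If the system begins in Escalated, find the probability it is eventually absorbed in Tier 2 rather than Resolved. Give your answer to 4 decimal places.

0.4715

Let h(s) be the probability of absorption at Tier 2 starting from transient state s. Then h(Tier 2) = 1 and h(Resolved) = 0. By first-step analysis:
h(Tier 1) = 0.2·h(Tier 1) + 0.14·1 + 0.2·h(Escalated) + 0.24·h(Tier 3) + 0.22·0
h(Escalated) = 0.16·h(Tier 1) + 0.22·1 + 0.2·h(Escalated) + 0.2·h(Tier 3) + 0.22·0
h(Tier 3) = 0.16·h(Tier 1) + 0.24·1 + 0.12·h(Escalated) + 0.18·h(Tier 3) + 0.3·0
Solving: h(Tier 1) = 0.4263, h(Escalated) = 0.4715, h(Tier 3) = 0.4449.
Starting from Escalated, the probability is 0.4715.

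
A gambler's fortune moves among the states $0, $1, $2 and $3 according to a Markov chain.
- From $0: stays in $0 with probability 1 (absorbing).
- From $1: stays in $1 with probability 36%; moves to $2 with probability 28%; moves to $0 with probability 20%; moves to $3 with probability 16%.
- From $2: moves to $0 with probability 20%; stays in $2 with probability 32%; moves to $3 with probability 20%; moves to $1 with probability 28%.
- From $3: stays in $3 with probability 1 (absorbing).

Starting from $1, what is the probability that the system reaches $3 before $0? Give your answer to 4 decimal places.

Let h(s) be the probability of absorption at $3 starting from transient state s. Then h($3) = 1 and h($0) = 0. By first-step analysis:
h($1) = 0.2·0 + 0.36·h($1) + 0.28·h($2) + 0.16·1
h($2) = 0.2·0 + 0.28·h($1) + 0.32·h($2) + 0.2·1
Solving: h($1) = 0.4619, h($2) = 0.4843.
Starting from $1, the probability is 0.4619.

0.4619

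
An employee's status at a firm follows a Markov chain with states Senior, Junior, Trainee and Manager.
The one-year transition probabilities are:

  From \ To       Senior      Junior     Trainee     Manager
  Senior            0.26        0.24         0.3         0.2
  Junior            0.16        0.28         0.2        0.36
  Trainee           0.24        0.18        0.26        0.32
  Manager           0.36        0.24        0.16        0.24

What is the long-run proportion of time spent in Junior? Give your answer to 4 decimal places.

Let the stationary distribution be π with π = πP and π_1 + π_2 + π_3 + π_4 = 1.
π_1 = 0.26·π_1 + 0.16·π_2 + 0.24·π_3 + 0.36·π_4
π_2 = 0.24·π_1 + 0.28·π_2 + 0.18·π_3 + 0.24·π_4
π_3 = 0.3·π_1 + 0.2·π_2 + 0.26·π_3 + 0.16·π_4
Solving with the normalization constraint gives π = (0.2595, 0.2357, 0.2286, 0.2762).
So the stationary probability of Junior is 0.2357.

0.2357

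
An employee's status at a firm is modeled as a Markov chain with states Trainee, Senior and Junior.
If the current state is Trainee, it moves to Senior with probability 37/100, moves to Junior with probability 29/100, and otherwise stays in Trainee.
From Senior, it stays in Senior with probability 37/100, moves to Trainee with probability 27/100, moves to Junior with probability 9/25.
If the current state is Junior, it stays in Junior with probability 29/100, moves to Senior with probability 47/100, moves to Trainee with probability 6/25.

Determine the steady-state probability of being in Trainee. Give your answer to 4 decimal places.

Let the stationary distribution be π with π = πP and π_1 + π_2 + π_3 = 1.
π_1 = 0.34·π_1 + 0.27·π_2 + 0.24·π_3
π_2 = 0.37·π_1 + 0.37·π_2 + 0.47·π_3
Solving with the normalization constraint gives π = (0.2801, 0.4018, 0.3181).
So the stationary probability of Trainee is 0.2801.

0.2801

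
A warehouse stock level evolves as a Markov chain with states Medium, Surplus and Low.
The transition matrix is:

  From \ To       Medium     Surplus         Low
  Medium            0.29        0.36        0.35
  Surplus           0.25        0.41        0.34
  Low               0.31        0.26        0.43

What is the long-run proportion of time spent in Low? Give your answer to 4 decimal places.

0.3767

Let the stationary distribution be π with π = πP and π_1 + π_2 + π_3 = 1.
π_1 = 0.29·π_1 + 0.25·π_2 + 0.31·π_3
π_2 = 0.36·π_1 + 0.41·π_2 + 0.26·π_3
Solving with the normalization constraint gives π = (0.2840, 0.3393, 0.3767).
So the stationary probability of Low is 0.3767.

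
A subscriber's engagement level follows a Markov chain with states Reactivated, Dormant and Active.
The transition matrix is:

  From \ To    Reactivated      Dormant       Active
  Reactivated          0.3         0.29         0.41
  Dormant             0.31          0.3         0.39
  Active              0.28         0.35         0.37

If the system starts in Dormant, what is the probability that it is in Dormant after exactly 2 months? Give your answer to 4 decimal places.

Sum over the intermediate state after 1 month:
P = P(Dormant→Reactivated)·P(Reactivated→Dormant) + P(Dormant→Dormant)·P(Dormant→Dormant) + P(Dormant→Active)·P(Active→Dormant)
  = 0.31×0.29 + 0.3×0.3 + 0.39×0.35
  = 0.0899 + 0.0900 + 0.1365 = 0.3164

0.3164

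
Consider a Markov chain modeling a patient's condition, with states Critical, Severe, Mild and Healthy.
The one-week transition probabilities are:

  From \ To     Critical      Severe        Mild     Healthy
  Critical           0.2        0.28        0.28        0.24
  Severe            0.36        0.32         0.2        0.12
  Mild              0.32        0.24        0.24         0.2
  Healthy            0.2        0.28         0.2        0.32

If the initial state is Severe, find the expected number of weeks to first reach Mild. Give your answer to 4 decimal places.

Let t(s) be the expected number of weeks to first reach Mild from state s, with t(Mild) = 0. Conditioning on the first week:
t(Critical) = 1 + 0.2·t(Critical) + 0.28·t(Severe) + 0.24·t(Healthy)
t(Severe) = 1 + 0.36·t(Critical) + 0.32·t(Severe) + 0.12·t(Healthy)
t(Healthy) = 1 + 0.2·t(Critical) + 0.28·t(Severe) + 0.32·t(Healthy)
Solving: t(Critical) = 4.1869, t(Severe) = 4.4903, t(Healthy) = 4.5510.
Expected weeks from Severe to Mild: 4.4903.

4.4903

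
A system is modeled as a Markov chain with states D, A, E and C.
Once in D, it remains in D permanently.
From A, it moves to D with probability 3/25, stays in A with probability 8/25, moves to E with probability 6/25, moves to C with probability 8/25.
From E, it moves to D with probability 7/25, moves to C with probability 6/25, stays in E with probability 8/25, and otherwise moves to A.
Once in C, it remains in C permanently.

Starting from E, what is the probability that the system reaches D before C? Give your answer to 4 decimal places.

0.4943

Let h(s) be the probability of absorption at D starting from transient state s. Then h(D) = 1 and h(C) = 0. By first-step analysis:
h(A) = 0.12·1 + 0.32·h(A) + 0.24·h(E) + 0.32·0
h(E) = 0.28·1 + 0.16·h(A) + 0.32·h(E) + 0.24·0
Solving: h(A) = 0.3509, h(E) = 0.4943.
Starting from E, the probability is 0.4943.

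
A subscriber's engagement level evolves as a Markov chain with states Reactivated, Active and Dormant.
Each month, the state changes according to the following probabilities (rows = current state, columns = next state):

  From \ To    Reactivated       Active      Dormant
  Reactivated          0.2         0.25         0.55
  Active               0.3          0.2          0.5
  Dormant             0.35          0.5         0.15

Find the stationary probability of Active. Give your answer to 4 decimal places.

Let the stationary distribution be π with π = πP and π_1 + π_2 + π_3 = 1.
π_1 = 0.2·π_1 + 0.3·π_2 + 0.35·π_3
π_2 = 0.25·π_1 + 0.2·π_2 + 0.5·π_3
Solving with the normalization constraint gives π = (0.2901, 0.3288, 0.3811).
So the stationary probability of Active is 0.3288.

0.3288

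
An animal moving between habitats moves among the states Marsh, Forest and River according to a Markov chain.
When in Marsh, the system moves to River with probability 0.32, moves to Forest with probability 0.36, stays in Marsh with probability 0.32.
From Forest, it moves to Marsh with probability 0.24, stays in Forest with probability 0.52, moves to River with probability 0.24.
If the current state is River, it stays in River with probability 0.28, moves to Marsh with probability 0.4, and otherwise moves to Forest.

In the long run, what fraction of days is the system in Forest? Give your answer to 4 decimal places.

0.4154

Let the stationary distribution be π with π = πP and π_1 + π_2 + π_3 = 1.
π_1 = 0.32·π_1 + 0.24·π_2 + 0.4·π_3
π_2 = 0.36·π_1 + 0.52·π_2 + 0.32·π_3
Solving with the normalization constraint gives π = (0.3088, 0.4154, 0.2757).
So the stationary probability of Forest is 0.4154.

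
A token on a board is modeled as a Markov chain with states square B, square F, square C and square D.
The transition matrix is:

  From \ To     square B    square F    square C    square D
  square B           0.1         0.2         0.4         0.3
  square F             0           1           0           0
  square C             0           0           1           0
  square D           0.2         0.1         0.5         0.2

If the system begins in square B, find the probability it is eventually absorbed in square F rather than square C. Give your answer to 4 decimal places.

0.2879

Let h(s) be the probability of absorption at square F starting from transient state s. Then h(square F) = 1 and h(square C) = 0. By first-step analysis:
h(square B) = 0.1·h(square B) + 0.2·1 + 0.4·0 + 0.3·h(square D)
h(square D) = 0.2·h(square B) + 0.1·1 + 0.5·0 + 0.2·h(square D)
Solving: h(square B) = 0.2879, h(square D) = 0.1970.
Starting from square B, the probability is 0.2879.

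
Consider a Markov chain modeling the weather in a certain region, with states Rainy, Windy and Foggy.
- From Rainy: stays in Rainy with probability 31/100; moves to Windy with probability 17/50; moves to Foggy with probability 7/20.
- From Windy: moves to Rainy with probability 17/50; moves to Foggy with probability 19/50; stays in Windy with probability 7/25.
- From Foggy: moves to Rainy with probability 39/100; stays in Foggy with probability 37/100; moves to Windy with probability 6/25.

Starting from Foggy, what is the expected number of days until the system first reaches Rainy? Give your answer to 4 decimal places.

Let t(s) be the expected number of days to first reach Rainy from state s, with t(Rainy) = 0. Conditioning on the first day:
t(Windy) = 1 + 0.28·t(Windy) + 0.38·t(Foggy)
t(Foggy) = 1 + 0.24·t(Windy) + 0.37·t(Foggy)
Solving: t(Windy) = 2.7870, t(Foggy) = 2.6490.
Expected days from Foggy to Rainy: 2.6490.

2.6490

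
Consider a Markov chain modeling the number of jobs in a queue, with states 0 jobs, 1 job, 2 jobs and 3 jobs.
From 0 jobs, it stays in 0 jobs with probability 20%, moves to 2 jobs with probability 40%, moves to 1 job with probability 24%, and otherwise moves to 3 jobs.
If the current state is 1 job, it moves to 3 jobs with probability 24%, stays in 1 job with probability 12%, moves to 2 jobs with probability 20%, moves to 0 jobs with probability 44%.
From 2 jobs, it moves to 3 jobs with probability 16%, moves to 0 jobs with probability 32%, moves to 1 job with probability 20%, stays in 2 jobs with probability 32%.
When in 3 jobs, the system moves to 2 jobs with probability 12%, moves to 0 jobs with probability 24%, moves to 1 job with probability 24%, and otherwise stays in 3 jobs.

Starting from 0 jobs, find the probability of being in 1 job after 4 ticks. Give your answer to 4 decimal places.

Propagate the distribution vector 4 ticks from 0 jobs.
After 0 ticks: (1.0000, 0.0000, 0.0000, 0.0000)
After 1 tick: (0.2000, 0.2400, 0.4000, 0.1600)
After 2 ticks: (0.3120, 0.1952, 0.2752, 0.2176)
After 3 ticks: (0.2886, 0.2056, 0.2780, 0.2278)
After 4 ticks: (0.2918, 0.2042, 0.2728, 0.2311)
P(in 1 job after 4 ticks) = 0.2042

0.2042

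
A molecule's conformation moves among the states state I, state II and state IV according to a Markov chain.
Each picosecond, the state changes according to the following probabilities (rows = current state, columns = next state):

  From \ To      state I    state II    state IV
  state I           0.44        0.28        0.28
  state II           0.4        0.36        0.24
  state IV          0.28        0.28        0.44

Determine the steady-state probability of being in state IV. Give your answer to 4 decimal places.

0.3188

Let the stationary distribution be π with π = πP and π_1 + π_2 + π_3 = 1.
π_1 = 0.44·π_1 + 0.4·π_2 + 0.28·π_3
π_2 = 0.28·π_1 + 0.36·π_2 + 0.28·π_3
Solving with the normalization constraint gives π = (0.3768, 0.3043, 0.3188).
So the stationary probability of state IV is 0.3188.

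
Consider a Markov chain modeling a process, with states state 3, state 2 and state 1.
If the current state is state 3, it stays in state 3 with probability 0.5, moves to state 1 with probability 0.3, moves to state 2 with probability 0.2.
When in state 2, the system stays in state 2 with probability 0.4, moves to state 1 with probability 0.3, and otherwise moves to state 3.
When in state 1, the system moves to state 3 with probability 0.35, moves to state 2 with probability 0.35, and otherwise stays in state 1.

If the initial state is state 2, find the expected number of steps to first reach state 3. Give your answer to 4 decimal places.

3.1746

Let t(s) be the expected number of steps to first reach state 3 from state s, with t(state 3) = 0. Conditioning on the first step:
t(state 2) = 1 + 0.4·t(state 2) + 0.3·t(state 1)
t(state 1) = 1 + 0.35·t(state 2) + 0.3·t(state 1)
Solving: t(state 2) = 3.1746, t(state 1) = 3.0159.
Expected steps from state 2 to state 3: 3.1746.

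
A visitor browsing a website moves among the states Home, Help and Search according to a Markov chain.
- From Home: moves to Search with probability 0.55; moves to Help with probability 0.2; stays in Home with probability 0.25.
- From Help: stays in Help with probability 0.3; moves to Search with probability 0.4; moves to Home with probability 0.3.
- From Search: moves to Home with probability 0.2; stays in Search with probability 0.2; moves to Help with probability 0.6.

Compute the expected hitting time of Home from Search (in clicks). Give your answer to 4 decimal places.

4.0625

Let t(s) be the expected number of clicks to first reach Home from state s, with t(Home) = 0. Conditioning on the first click:
t(Help) = 1 + 0.3·t(Help) + 0.4·t(Search)
t(Search) = 1 + 0.6·t(Help) + 0.2·t(Search)
Solving: t(Help) = 3.7500, t(Search) = 4.0625.
Expected clicks from Search to Home: 4.0625.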